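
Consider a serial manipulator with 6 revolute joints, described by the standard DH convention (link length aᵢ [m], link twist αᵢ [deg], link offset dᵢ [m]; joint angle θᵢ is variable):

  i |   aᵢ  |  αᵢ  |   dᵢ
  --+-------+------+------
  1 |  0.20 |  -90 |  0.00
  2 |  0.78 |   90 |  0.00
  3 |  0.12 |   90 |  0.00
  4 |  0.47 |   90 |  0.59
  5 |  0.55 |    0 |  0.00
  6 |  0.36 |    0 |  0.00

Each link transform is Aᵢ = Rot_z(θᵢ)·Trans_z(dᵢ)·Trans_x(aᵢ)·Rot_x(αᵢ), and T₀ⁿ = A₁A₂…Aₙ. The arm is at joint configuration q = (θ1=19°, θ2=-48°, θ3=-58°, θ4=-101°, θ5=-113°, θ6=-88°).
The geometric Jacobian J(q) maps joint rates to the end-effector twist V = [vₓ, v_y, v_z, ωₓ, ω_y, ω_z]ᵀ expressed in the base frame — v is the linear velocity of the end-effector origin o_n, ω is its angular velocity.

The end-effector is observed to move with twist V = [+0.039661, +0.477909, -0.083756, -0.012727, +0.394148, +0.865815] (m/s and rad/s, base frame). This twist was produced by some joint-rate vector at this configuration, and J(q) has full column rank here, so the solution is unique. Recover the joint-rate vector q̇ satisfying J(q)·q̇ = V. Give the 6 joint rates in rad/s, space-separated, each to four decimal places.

o_n = [0.6321, -0.0231, 0.5521]
J₁: ẑ×o_n = [0.0231, 0.6321, -0.0000], ω = ẑ
J2: z=[-0.3256, 0.9455, 0.0000] o=[0.1891, 0.0651, 0.0000] → [0.5220, 0.1798, -0.3902, -0.3256, 0.9455, 0.0000]
J3: z=[-0.7027, -0.2419, 0.6691] o=[0.6826, 0.2350, 0.5797] → [0.1794, -0.0531, 0.1691, -0.7027, -0.2419, 0.6691]
J4: z=[-0.3640, -0.6858, -0.6302] o=[0.7560, 0.1527, 0.6269] → [-0.0595, 0.0508, -0.0210, -0.3640, -0.6858, -0.6302]
J5: z=[-0.7342, 0.6276, -0.2589] o=[0.8105, -0.0788, -0.0890] → [0.4168, 0.5169, 0.0711, -0.7342, 0.6276, -0.2589]
J6: z=[-0.7342, 0.6276, -0.2589] o=[0.8717, 0.1892, 0.3874] → [0.0484, 0.1830, 0.3062, -0.7342, 0.6276, -0.2589]
q̇ = J⁺·V = [0.9050, 0.4170, -0.1010, -0.0200, -0.4860, 0.4250]

0.9050 0.4170 -0.1010 -0.0200 -0.4860 0.4250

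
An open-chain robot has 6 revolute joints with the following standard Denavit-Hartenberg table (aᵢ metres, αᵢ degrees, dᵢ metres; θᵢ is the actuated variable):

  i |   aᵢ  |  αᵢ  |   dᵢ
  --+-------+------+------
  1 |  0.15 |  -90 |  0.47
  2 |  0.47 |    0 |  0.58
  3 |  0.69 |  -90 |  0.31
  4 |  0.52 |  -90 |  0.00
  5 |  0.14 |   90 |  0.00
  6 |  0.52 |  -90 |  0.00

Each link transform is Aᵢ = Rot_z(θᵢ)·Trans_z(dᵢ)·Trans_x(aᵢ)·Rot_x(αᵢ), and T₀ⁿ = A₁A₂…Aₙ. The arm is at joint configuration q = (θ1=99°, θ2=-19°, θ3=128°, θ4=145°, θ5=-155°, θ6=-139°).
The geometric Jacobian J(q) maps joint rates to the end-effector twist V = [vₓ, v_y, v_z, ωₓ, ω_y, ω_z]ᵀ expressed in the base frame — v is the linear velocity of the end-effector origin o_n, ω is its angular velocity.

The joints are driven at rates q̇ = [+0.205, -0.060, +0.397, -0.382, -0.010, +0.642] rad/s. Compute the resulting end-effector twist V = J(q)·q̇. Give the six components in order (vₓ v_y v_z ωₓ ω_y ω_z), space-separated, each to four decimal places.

o_n = [-0.2737, 0.5708, 0.3308]
J₁: ẑ×o_n = [-0.5708, -0.2737, 0.0000], ω = ẑ
J2: z=[-0.9877, -0.1564, 0.0000] o=[-0.0235, 0.1482, 0.4700] → [0.0218, -0.1375, -0.4566, -0.9877, -0.1564, 0.0000]
J3: z=[-0.9877, -0.1564, 0.0000] o=[-0.6658, 0.4963, 0.6230] → [0.0457, -0.2886, -0.0122, -0.9877, -0.1564, 0.0000]
J4: z=[0.1479, -0.9339, 0.3256] o=[-0.9369, 0.2260, -0.0294] → [-0.4487, 0.1626, 0.6703, 0.1479, -0.9339, 0.3256]
J5: z=[-0.8383, 0.0563, 0.5423] o=[-0.6640, 0.4096, 0.3734] → [-0.0898, 0.1760, -0.1571, -0.8383, 0.0563, 0.5423]
J6: z=[-0.3558, 0.6971, -0.6224] o=[-0.7218, 0.3095, 0.2944] → [0.1880, -0.2659, -0.4054, -0.3558, 0.6971, -0.6224]
V = J·q̇ = [0.1928, -0.3970, -0.4922, -0.6094, 0.7510, -0.3244]

0.1928 -0.3970 -0.4922 -0.6094 0.7510 -0.3244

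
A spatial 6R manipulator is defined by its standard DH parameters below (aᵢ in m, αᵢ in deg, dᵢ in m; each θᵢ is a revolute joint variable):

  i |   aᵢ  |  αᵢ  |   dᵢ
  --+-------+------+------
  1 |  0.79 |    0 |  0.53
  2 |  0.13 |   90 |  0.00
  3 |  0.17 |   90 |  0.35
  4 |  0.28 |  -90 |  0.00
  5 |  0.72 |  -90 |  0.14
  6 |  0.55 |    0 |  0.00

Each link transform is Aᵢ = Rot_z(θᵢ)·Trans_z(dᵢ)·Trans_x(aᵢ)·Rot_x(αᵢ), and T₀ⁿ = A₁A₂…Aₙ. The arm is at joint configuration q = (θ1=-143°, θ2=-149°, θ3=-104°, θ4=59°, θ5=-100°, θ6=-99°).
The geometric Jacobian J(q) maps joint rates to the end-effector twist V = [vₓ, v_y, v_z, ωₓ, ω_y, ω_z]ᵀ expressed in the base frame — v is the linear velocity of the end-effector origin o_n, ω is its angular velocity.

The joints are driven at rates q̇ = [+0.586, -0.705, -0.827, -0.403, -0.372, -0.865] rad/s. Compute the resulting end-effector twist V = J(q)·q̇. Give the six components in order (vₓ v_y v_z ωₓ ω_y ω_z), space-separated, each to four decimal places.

o_n = [0.0064, -1.1605, 0.9994]
J₁: ẑ×o_n = [1.1605, 0.0064, -0.0000], ω = ẑ
J2: z=[0.0000, 0.0000, 1.0000] o=[-0.6309, -0.4754, 0.5300] → [0.6850, 0.6373, -0.0000, 0.0000, 0.0000, 1.0000]
J3: z=[0.9272, -0.3746, 0.0000] o=[-0.5822, -0.3549, 0.5300] → [-0.1758, -0.4352, -0.5264, 0.9272, -0.3746, 0.0000]
J4: z=[-0.3635, -0.8996, 0.2419] o=[-0.2731, -0.5241, 0.3650] → [-0.4168, 0.2982, 0.4828, -0.3635, -0.8996, 0.2419]
J5: z=[0.5552, -0.0007, 0.8317] o=[-0.0637, -0.6464, 0.2251] → [0.4270, -0.3716, -0.2854, 0.5552, -0.0007, 0.8317]
J6: z=[0.6736, -0.5862, -0.4501] o=[-0.3372, -1.2298, 0.5756] → [-0.2172, -0.4402, 0.2481, 0.6736, -0.5862, -0.4501]
V = J·q̇ = [0.5395, 0.3132, 0.1323, -1.4095, 1.1797, -0.1365]

0.5395 0.3132 0.1323 -1.4095 1.1797 -0.1365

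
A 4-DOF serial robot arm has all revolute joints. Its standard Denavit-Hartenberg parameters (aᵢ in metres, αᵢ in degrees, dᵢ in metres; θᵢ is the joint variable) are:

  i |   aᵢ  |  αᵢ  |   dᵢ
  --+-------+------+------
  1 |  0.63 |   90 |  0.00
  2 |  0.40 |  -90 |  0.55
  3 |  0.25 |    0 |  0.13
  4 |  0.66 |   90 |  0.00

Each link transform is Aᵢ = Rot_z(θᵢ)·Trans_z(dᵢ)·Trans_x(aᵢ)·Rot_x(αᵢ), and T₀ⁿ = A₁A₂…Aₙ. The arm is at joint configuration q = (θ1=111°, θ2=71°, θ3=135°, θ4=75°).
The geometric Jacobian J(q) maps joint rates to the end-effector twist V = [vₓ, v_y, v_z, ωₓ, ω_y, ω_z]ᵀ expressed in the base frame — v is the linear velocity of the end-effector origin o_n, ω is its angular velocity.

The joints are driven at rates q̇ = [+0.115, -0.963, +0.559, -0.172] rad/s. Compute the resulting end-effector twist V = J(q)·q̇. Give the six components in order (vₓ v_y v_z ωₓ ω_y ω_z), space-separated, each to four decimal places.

0.3232 -0.0753 0.2549 -0.7679 -0.6867 0.2410

o_n = [0.5154, 0.6195, -0.2871]
J₁: ẑ×o_n = [-0.6195, 0.5154, 0.0000], ω = ẑ
J2: z=[0.9336, 0.3584, 0.0000] o=[-0.2258, 0.5882, 0.0000] → [-0.1029, 0.2680, -0.2363, 0.9336, 0.3584, 0.0000]
J3: z=[0.3388, -0.8827, 0.3256] o=[0.2410, 0.9068, 0.3782] → [0.6808, 0.3148, 0.1449, 0.3388, -0.8827, 0.3256]
J4: z=[0.3388, -0.8827, 0.3256] o=[0.1407, 0.6750, 0.2534] → [0.4951, 0.3051, 0.3120, 0.3388, -0.8827, 0.3256]
V = J·q̇ = [0.3232, -0.0753, 0.2549, -0.7679, -0.6867, 0.2410]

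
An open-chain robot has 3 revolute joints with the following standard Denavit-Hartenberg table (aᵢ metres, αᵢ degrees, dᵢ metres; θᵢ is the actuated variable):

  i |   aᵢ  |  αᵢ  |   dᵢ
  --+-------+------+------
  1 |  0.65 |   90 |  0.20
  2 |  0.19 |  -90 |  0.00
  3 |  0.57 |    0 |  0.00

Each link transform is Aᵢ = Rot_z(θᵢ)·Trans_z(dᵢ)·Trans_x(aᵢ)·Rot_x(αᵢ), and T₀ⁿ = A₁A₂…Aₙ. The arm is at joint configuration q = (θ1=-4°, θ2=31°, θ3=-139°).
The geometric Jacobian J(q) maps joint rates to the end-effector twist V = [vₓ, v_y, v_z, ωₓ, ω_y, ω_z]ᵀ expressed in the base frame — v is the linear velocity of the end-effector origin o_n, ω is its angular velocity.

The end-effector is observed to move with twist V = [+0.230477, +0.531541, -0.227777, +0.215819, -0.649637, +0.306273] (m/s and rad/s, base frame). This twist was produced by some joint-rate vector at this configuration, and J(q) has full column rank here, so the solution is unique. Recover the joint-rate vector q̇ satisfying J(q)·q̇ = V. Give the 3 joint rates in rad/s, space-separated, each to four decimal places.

0.7400 0.6330 -0.5060

o_n = [0.4170, -0.4040, 0.0763]
J₁: ẑ×o_n = [0.4040, 0.4170, -0.0000], ω = ẑ
J2: z=[-0.0698, -0.9976, 0.0000] o=[0.6484, -0.0453, 0.2000] → [0.1234, -0.0086, -0.2059, -0.0698, -0.9976, 0.0000]
J3: z=[-0.5138, 0.0359, 0.8572] o=[0.8109, -0.0567, 0.2979] → [0.2898, -0.4515, 0.1926, -0.5138, 0.0359, 0.8572]
q̇ = J⁺·V = [0.7400, 0.6330, -0.5060]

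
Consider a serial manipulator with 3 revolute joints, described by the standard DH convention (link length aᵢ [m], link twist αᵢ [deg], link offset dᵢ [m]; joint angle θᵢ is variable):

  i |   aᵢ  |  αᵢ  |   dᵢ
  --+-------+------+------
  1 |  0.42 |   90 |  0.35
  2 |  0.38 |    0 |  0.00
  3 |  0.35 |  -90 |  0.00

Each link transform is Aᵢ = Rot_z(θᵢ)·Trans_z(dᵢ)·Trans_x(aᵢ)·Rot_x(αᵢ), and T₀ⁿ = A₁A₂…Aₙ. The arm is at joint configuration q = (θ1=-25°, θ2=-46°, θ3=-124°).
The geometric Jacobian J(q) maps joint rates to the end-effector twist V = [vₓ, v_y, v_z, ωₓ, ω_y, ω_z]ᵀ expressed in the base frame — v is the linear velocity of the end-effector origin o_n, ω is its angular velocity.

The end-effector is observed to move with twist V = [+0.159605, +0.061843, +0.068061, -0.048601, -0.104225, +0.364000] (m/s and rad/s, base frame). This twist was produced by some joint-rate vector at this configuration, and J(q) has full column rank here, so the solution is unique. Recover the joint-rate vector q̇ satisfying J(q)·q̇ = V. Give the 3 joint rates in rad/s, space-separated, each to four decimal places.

o_n = [0.3075, -0.1434, 0.0159]
J₁: ẑ×o_n = [0.1434, 0.3075, -0.0000], ω = ẑ
J2: z=[-0.4226, -0.9063, 0.0000] o=[0.3806, -0.1775, 0.3500] → [0.3028, -0.1412, -0.0807, -0.4226, -0.9063, 0.0000]
J3: z=[-0.4226, -0.9063, 0.0000] o=[0.6199, -0.2891, 0.0767] → [0.0551, -0.0257, -0.3447, -0.4226, -0.9063, 0.0000]
q̇ = J⁺·V = [0.3640, 0.4080, -0.2930]

0.3640 0.4080 -0.2930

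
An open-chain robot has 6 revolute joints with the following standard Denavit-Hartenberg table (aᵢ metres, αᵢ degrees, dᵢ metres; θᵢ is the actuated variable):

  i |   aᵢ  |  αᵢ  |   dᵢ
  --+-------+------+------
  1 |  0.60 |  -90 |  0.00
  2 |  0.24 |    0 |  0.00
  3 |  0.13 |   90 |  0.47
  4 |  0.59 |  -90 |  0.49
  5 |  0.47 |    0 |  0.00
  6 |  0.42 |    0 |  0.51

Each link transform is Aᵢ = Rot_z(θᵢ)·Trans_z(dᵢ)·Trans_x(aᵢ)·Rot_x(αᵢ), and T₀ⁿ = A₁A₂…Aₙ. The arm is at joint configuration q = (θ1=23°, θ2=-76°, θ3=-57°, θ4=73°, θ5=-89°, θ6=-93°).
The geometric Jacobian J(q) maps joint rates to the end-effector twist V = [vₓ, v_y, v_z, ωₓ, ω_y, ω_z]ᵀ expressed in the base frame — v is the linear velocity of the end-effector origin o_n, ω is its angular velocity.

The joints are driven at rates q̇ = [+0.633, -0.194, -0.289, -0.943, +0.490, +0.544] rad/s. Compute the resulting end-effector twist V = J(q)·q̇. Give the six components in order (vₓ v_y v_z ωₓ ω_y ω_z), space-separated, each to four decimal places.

o_n = [-0.1474, 0.7954, -0.6353]
J₁: ẑ×o_n = [-0.7954, -0.1474, 0.0000], ω = ẑ
J2: z=[-0.3907, 0.9205, 0.0000] o=[0.5523, 0.2344, 0.0000] → [-0.5848, -0.2482, 0.4249, -0.3907, 0.9205, 0.0000]
J3: z=[-0.3907, 0.9205, 0.0000] o=[0.6057, 0.2571, 0.2329] → [-0.7991, -0.3392, 0.4829, -0.3907, 0.9205, 0.0000]
J4: z=[-0.6732, -0.2858, -0.6820] o=[0.3405, 0.6551, 0.3279] → [0.3709, -0.3157, -0.2339, -0.6732, -0.2858, -0.6820]
J5: z=[0.4861, 0.5240, -0.6994] o=[-0.3181, 0.9885, 0.1199] → [-0.5307, 0.2477, -0.1833, 0.4861, 0.5240, -0.6994]
J6: z=[0.4861, 0.5240, -0.6994] o=[-0.6391, 0.8608, -0.1988] → [-0.2744, -0.1317, -0.2894, 0.4861, 0.5240, -0.6994]
V = J·q̇ = [-0.9182, 0.4003, -0.2487, 1.3262, 0.3666, 0.5529]

-0.9182 0.4003 -0.2487 1.3262 0.3666 0.5529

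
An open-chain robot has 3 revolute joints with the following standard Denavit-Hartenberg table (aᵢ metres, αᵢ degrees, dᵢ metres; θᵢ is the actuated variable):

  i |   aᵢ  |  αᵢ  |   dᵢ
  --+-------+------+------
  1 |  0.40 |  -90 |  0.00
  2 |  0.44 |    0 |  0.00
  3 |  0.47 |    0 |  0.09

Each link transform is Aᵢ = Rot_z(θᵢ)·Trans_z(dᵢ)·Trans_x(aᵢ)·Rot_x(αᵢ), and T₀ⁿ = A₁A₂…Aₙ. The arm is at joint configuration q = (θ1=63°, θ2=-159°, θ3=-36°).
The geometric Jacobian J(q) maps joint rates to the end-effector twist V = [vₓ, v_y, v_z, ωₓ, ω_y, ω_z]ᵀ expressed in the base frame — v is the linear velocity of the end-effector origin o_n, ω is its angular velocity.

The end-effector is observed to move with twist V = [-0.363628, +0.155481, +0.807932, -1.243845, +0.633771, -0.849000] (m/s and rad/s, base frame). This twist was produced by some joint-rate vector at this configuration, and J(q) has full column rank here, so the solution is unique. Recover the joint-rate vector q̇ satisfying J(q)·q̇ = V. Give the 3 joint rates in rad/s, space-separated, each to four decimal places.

-0.8490 0.4240 0.9720

o_n = [-0.2912, -0.3732, 0.0360]
J₁: ẑ×o_n = [0.3732, -0.2912, 0.0000], ω = ẑ
J2: z=[-0.8910, 0.4540, 0.0000] o=[0.1816, 0.3564, 0.0000] → [0.0164, 0.0321, 0.8648, -0.8910, 0.4540, 0.0000]
J3: z=[-0.8910, 0.4540, 0.0000] o=[-0.0049, -0.0096, 0.1577] → [-0.0552, -0.1084, 0.4540, -0.8910, 0.4540, 0.0000]
q̇ = J⁺·V = [-0.8490, 0.4240, 0.9720]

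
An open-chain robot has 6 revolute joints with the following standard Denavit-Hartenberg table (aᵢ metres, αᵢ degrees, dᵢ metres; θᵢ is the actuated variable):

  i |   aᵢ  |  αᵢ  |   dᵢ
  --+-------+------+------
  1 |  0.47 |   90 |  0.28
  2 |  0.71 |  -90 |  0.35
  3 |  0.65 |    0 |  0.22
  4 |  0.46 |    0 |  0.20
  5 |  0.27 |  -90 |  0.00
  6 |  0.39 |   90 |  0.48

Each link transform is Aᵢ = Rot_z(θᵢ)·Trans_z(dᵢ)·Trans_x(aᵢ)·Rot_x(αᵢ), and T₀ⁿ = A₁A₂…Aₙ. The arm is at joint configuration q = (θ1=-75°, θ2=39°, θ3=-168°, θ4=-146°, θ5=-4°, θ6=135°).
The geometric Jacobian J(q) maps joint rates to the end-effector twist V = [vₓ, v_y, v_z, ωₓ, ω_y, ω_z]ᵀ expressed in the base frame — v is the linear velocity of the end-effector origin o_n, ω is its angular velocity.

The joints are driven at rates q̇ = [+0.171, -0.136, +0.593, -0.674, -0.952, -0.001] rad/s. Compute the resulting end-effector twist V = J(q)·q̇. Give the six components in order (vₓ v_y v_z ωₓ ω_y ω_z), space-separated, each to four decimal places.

o_n = [0.3037, -0.3662, 0.4351]
J₁: ẑ×o_n = [0.3662, 0.3037, -0.0000], ω = ẑ
J2: z=[-0.9659, -0.2588, 0.0000] o=[0.1216, -0.4540, 0.2800] → [-0.0401, 0.1498, -0.0377, -0.9659, -0.2588, 0.0000]
J3: z=[-0.1629, 0.6079, 0.7771] o=[-0.0736, -1.0775, 0.7268] → [-0.7302, 0.2457, -0.3452, -0.1629, 0.6079, 0.7771]
J4: z=[-0.1629, 0.6079, 0.7771] o=[-0.3679, -0.5015, 0.4977] → [-0.1433, 0.5117, -0.4303, -0.1629, 0.6079, 0.7771]
J5: z=[-0.1629, 0.6079, 0.7771] o=[-0.0166, -0.5342, 0.8542] → [-0.3854, 0.1806, -0.2221, -0.1629, 0.6079, 0.7771]
J6: z=[0.5832, 0.6946, -0.4211] o=[0.1983, -0.6380, 0.9805] → [-0.2644, 0.2737, 0.0853, 0.5832, 0.6946, -0.4211]
V = J·q̇ = [0.0987, -0.3399, 0.3017, 0.2990, -0.5934, -0.6314]

0.0987 -0.3399 0.3017 0.2990 -0.5934 -0.6314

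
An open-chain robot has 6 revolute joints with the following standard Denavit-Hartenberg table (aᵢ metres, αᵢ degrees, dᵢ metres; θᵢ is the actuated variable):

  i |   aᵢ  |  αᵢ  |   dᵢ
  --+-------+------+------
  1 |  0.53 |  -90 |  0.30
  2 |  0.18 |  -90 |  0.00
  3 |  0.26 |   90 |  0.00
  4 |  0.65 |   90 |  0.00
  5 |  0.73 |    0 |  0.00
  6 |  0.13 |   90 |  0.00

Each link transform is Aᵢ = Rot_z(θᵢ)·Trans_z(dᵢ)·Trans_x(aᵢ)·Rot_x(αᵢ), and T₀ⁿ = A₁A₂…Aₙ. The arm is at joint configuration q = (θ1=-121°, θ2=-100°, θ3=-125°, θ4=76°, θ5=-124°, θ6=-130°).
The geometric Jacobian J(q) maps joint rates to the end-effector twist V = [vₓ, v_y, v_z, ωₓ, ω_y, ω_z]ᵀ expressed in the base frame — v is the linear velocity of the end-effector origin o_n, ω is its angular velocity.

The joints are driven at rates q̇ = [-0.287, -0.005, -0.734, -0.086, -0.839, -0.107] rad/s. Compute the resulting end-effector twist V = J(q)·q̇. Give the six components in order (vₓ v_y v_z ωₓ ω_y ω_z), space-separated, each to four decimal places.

-0.2070 0.2566 -0.7084 -0.2969 0.8797 0.2131

o_n = [0.1147, -0.8367, 0.7244]
J₁: ẑ×o_n = [0.8367, 0.1147, -0.0000], ω = ẑ
J2: z=[0.8572, -0.5150, 0.0000] o=[-0.2730, -0.4543, 0.3000] → [-0.2186, -0.3638, -0.1281, 0.8572, -0.5150, 0.0000]
J3: z=[-0.5072, -0.8441, 0.1736] o=[-0.2569, -0.4275, 0.4773] → [-0.1375, 0.1899, 0.5212, -0.5072, -0.8441, 0.1736]
J4: z=[-0.5649, 0.1735, -0.8067] o=[-0.0877, -0.5594, 0.3304] → [-0.1553, 0.0593, 0.1215, -0.5649, 0.1735, -0.8067]
J5: z=[0.7542, -0.2880, -0.5901] o=[-0.3052, -1.1716, 0.3511] → [0.0901, -0.5293, 0.3735, 0.7542, -0.2880, -0.5901]
J6: z=[0.7542, -0.2880, -0.5901] o=[0.1733, -0.8921, 0.8263] → [0.0621, 0.1115, 0.0249, 0.7542, -0.2880, -0.5901]
V = J·q̇ = [-0.2070, 0.2566, -0.7084, -0.2969, 0.8797, 0.2131]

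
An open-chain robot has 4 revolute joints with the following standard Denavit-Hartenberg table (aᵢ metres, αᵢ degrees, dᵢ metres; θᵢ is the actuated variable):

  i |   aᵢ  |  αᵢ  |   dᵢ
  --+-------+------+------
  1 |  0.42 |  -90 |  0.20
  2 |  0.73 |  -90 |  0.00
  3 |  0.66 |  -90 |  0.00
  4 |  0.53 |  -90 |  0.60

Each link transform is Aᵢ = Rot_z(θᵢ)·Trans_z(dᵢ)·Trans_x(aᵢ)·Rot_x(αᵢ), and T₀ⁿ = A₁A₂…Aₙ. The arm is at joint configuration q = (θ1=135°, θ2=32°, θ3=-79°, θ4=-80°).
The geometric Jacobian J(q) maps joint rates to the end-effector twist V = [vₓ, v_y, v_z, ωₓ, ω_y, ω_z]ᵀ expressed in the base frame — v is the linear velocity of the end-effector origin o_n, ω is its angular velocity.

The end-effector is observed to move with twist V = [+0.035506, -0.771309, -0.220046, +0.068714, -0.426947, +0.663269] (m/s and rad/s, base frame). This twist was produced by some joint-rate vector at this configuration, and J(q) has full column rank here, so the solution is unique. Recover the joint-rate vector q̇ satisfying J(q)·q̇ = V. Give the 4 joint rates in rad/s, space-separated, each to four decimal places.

o_n = [-1.4194, 0.5373, -1.0176]
J₁: ẑ×o_n = [-0.5373, -1.4194, 0.0000], ω = ẑ
J2: z=[-0.7071, -0.7071, 0.0000] o=[-0.2970, 0.2970, 0.2000] → [0.8610, -0.8610, -0.9637, -0.7071, -0.7071, 0.0000]
J3: z=[0.3747, -0.3747, -0.8480] o=[-0.7347, 0.7347, -0.1868] → [0.1439, 0.8920, -0.3305, 0.3747, -0.3747, -0.8480]
J4: z=[-0.4537, 0.7236, -0.5202] o=[-1.2684, 0.3521, -0.2536] → [-0.4565, -0.2681, 0.0253, -0.4537, 0.7236, -0.5202]
q̇ = J⁺·V = [0.5610, 0.1850, 0.0990, -0.3580]

0.5610 0.1850 0.0990 -0.3580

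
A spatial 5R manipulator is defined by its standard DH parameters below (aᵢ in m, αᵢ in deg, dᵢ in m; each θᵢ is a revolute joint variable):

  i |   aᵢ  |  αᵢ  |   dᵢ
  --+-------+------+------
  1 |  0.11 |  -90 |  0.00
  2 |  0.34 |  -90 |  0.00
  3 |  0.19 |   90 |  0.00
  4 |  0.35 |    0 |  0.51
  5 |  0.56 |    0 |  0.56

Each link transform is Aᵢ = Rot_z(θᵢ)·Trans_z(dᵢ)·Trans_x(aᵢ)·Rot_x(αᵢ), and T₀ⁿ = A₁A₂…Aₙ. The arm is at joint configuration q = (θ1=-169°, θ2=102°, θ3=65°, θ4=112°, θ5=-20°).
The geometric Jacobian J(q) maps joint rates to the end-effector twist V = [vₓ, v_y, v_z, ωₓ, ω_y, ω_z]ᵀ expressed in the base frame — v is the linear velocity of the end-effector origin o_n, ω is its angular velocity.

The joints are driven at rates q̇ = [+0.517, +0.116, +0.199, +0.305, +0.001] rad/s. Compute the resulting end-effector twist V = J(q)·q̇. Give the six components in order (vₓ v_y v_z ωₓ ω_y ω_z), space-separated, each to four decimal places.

o_n = [1.0912, -0.2122, -1.1136]
J₁: ẑ×o_n = [0.2122, 1.0912, -0.0000], ω = ẑ
J2: z=[0.1908, -0.9816, 0.0000] o=[-0.1080, -0.0210, 0.0000] → [1.0931, 0.2125, 1.1406, 0.1908, -0.9816, 0.0000]
J3: z=[0.9602, 0.1866, 0.2079] o=[-0.0386, -0.0075, -0.3326] → [-0.1032, 0.9848, -0.4074, 0.9602, 0.1866, 0.2079]
J4: z=[0.2656, -0.3789, -0.8865] o=[-0.0551, 0.1647, -0.4111] → [-0.0680, -0.8296, 0.3342, 0.2656, -0.3789, -0.8865]
J5: z=[0.2656, -0.3789, -0.8865] o=[0.4034, -0.0868, -0.7416] → [0.0297, -0.5109, 0.2273, 0.2656, -0.3789, -0.8865]
V = J·q̇ = [0.1953, 0.5312, 0.1534, 0.2945, -0.1927, 0.2871]

0.1953 0.5312 0.1534 0.2945 -0.1927 0.2871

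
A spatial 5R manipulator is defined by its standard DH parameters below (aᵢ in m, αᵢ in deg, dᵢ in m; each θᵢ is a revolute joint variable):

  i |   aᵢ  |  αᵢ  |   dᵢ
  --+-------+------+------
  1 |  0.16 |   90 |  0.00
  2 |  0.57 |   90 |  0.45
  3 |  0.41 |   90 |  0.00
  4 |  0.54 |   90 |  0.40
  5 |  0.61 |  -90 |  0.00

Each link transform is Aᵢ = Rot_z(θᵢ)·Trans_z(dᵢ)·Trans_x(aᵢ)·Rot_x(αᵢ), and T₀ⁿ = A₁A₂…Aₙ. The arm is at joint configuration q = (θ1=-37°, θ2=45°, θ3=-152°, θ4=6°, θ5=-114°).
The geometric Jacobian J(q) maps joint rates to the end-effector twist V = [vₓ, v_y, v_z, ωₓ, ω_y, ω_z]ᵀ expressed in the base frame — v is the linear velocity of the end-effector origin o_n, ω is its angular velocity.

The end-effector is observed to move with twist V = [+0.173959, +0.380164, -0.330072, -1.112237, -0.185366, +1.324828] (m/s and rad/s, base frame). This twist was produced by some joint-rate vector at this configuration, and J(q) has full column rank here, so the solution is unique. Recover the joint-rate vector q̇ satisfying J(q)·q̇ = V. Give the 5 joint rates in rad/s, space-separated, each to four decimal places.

o_n = [0.1700, -0.1061, -0.0035]
J₁: ẑ×o_n = [0.1061, 0.1700, -0.0000], ω = ẑ
J2: z=[-0.6018, -0.7986, 0.0000] o=[0.1278, -0.0963, 0.0000] → [0.0028, -0.0021, 0.0396, -0.6018, -0.7986, 0.0000]
J3: z=[0.5647, -0.4255, -0.7071] o=[0.1789, -0.6982, 0.4031] → [0.5918, 0.2359, 0.3307, 0.5647, -0.4255, -0.7071]
J4: z=[-0.7965, -0.5054, -0.3320] o=[0.0903, -0.3905, 0.1471] → [0.1705, -0.1464, -0.1862, -0.7965, -0.5054, -0.3320]
J5: z=[-0.5842, 0.5017, 0.6380] o=[-0.3125, -0.2135, -0.3609] → [0.1108, 0.5166, -0.3048, -0.5842, 0.5017, 0.6380]
q̇ = J⁺·V = [0.9850, 0.3780, -0.1570, 0.5330, 0.6360]

0.9850 0.3780 -0.1570 0.5330 0.6360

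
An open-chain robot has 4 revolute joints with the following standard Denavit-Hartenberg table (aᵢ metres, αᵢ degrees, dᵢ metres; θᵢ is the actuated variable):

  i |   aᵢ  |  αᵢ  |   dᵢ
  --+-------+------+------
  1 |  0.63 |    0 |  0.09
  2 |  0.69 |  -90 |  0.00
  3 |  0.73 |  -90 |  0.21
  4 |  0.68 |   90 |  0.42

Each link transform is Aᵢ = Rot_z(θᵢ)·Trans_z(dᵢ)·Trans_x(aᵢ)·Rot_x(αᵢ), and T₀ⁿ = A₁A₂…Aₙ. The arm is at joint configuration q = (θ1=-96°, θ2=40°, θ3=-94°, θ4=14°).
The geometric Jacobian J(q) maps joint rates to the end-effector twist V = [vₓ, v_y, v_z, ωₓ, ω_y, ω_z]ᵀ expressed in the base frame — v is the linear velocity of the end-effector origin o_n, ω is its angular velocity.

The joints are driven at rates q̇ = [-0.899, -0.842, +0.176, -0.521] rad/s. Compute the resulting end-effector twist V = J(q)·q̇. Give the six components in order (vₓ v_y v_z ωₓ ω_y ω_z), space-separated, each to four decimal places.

-1.5587 -1.0011 0.0288 -0.1447 0.5293 -1.7773

o_n = [0.5378, -1.4401, 1.5057]
J₁: ẑ×o_n = [1.4401, 0.5378, -0.0000], ω = ẑ
J2: z=[0.0000, 0.0000, 1.0000] o=[-0.0659, -0.6265, 0.0900] → [0.8136, 0.6036, -0.0000, 0.0000, 0.0000, 1.0000]
J3: z=[0.8290, 0.5592, 0.0000] o=[0.3200, -1.1986, 0.0900] → [0.7917, -1.1737, -0.3220, 0.8290, 0.5592, 0.0000]
J4: z=[0.5578, -0.8270, 0.0698] o=[0.4656, -1.0389, 0.8182] → [-0.5406, -0.3785, -0.1641, 0.5578, -0.8270, 0.0698]
V = J·q̇ = [-1.5587, -1.0011, 0.0288, -0.1447, 0.5293, -1.7773]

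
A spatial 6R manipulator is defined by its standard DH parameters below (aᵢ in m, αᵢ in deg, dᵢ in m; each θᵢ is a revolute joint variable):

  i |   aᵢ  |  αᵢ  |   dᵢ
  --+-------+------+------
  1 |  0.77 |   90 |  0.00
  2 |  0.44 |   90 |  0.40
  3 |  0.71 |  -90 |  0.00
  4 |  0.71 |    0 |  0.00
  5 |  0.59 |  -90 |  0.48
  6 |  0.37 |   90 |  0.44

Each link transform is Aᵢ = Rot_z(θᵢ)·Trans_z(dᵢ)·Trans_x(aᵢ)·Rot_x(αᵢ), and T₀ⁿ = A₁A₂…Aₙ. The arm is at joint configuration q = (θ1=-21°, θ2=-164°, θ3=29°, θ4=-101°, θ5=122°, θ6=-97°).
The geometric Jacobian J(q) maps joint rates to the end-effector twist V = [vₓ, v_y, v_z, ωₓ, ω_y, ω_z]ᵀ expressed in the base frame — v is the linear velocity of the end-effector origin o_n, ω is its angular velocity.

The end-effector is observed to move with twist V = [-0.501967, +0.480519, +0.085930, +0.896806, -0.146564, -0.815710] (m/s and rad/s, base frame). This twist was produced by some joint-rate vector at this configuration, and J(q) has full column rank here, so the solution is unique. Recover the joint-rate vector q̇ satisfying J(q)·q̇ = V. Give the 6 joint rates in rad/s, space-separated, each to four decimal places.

o_n = [-0.6270, -1.4622, -0.1438]
J₁: ẑ×o_n = [1.4622, -0.6270, 0.0000], ω = ẑ
J2: z=[-0.3584, -0.9336, 0.0000] o=[0.7189, -0.2759, 0.0000] → [0.1343, -0.0515, -0.8313, -0.3584, -0.9336, 0.0000]
J3: z=[-0.2573, 0.0988, 0.9613] o=[0.1806, -0.4978, -0.1213] → [0.9248, -0.7821, 0.3279, -0.2573, 0.0988, 0.9613]
J4: z=[0.1216, -0.9835, 0.1336] o=[-0.5000, -0.6052, -0.2924] → [-0.0317, -0.0350, -0.2291, 0.1216, -0.9835, 0.1336]
J5: z=[0.1216, -0.9835, 0.1336] o=[-0.5495, -0.5159, 0.4102] → [0.6713, 0.0570, -0.1913, 0.1216, -0.9835, 0.1336]
J6: z=[0.5838, -0.0380, -0.8110] o=[-0.9647, -1.0922, 0.1383] → [-0.2893, -0.1092, -0.2031, 0.5838, -0.0380, -0.8110]
q̇ = J⁺·V = [0.3540, -0.7970, -0.9290, 0.6400, 0.1540, 0.4720]

0.3540 -0.7970 -0.9290 0.6400 0.1540 0.4720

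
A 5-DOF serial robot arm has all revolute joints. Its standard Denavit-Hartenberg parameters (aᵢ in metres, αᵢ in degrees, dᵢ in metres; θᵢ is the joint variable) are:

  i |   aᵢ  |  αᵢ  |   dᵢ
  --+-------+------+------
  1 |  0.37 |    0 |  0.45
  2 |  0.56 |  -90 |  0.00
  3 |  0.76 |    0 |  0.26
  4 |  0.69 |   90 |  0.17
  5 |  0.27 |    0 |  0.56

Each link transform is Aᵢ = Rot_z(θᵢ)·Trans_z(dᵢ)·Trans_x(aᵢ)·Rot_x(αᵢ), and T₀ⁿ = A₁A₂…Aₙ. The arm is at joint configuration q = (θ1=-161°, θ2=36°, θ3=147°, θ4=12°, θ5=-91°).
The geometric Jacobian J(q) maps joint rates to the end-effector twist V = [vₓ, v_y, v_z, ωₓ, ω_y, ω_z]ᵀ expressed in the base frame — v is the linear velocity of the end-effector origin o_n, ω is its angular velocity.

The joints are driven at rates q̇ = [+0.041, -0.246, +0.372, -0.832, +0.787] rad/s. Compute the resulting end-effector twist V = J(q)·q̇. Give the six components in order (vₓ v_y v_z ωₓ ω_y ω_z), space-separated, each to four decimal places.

o_n = [0.0775, 0.2108, -0.7323]
J₁: ẑ×o_n = [-0.2108, 0.0775, 0.0000], ω = ẑ
J2: z=[0.0000, 0.0000, 1.0000] o=[-0.3498, -0.1205, 0.4500] → [-0.3313, 0.4273, 0.0000, 0.0000, 0.0000, 1.0000]
J3: z=[0.8192, -0.5736, 0.0000] o=[-0.6710, -0.5792, 0.4500] → [0.6781, 0.9685, 1.0765, 0.8192, -0.5736, 0.0000]
J4: z=[0.8192, -0.5736, 0.0000] o=[-0.0925, -0.2062, 0.0361] → [0.4407, 0.6294, 0.4391, 0.8192, -0.5736, 0.0000]
J5: z=[-0.2056, -0.2936, -0.9336] o=[0.4163, 0.2240, -0.2112] → [0.1407, 0.2092, -0.0967, -0.2056, -0.2936, -0.9336]
V = J·q̇ = [0.0692, -0.1007, -0.0410, -0.5386, 0.0328, -0.9397]

0.0692 -0.1007 -0.0410 -0.5386 0.0328 -0.9397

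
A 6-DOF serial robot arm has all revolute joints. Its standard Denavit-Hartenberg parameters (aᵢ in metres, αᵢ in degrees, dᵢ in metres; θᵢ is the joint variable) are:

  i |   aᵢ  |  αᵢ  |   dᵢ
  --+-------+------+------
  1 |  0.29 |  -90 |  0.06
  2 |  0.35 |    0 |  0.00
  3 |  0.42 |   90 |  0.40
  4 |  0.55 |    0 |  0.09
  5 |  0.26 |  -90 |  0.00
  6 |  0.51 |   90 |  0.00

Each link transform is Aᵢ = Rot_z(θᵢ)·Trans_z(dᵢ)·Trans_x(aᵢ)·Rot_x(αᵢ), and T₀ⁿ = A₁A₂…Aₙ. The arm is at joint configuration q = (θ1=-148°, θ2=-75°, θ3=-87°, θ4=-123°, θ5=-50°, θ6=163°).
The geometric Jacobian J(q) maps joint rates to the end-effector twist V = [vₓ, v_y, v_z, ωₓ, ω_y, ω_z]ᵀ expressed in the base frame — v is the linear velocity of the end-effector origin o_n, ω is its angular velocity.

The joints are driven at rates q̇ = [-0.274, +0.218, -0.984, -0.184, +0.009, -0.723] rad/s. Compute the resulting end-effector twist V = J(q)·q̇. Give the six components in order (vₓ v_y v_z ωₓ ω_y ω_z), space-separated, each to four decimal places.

o_n = [-0.0766, -0.0083, 0.5614]
J₁: ẑ×o_n = [0.0083, -0.0766, 0.0000], ω = ẑ
J2: z=[0.5299, -0.8480, 0.0000] o=[-0.2459, -0.1537, 0.0600] → [-0.4252, -0.2657, 0.2207, 0.5299, -0.8480, 0.0000]
J3: z=[0.5299, -0.8480, 0.0000] o=[-0.3228, -0.2017, 0.3981] → [-0.1385, -0.0865, 0.3112, 0.5299, -0.8480, 0.0000]
J4: z=[0.2621, 0.1638, -0.9511] o=[0.2280, -0.3292, 0.5279] → [0.3107, 0.2808, 0.1340, 0.2621, 0.1638, -0.9511]
J5: z=[0.2621, 0.1638, -0.9511] o=[-0.2345, -0.0743, 0.3497] → [0.0974, -0.2057, -0.0086, 0.2621, 0.1638, -0.9511]
J6: z=[-0.4277, 0.9031, 0.0377] o=[-0.4594, -0.1775, 0.2700] → [0.2568, 0.1390, -0.4181, -0.4277, 0.9031, 0.0377]
V = J·q̇ = [-0.2007, -0.1059, 0.0194, -0.1426, -0.0320, -0.1348]

-0.2007 -0.1059 0.0194 -0.1426 -0.0320 -0.1348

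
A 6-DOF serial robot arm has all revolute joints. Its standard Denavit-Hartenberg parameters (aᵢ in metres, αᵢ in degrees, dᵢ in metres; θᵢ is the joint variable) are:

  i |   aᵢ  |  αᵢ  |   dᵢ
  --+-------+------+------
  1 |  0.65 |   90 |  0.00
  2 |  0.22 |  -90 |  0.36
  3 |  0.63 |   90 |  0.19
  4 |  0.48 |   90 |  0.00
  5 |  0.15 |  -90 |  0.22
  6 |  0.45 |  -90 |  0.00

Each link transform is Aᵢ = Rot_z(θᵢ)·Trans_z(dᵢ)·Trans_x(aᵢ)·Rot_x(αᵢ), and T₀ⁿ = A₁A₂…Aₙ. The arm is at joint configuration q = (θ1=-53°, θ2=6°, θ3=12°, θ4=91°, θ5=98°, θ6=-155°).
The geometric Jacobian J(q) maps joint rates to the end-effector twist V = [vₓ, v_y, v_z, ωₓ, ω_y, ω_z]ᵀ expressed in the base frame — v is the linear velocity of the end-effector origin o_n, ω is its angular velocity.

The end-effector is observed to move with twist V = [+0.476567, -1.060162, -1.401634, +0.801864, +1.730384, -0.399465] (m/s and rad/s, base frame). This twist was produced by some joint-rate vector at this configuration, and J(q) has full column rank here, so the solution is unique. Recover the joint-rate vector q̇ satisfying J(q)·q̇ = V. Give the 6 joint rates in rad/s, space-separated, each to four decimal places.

-0.5990 -0.7870 0.7300 -0.9970 -0.6760 0.4300

o_n = [1.1330, -1.3306, 0.8319]
J₁: ẑ×o_n = [1.3306, 1.1330, -0.0000], ω = ẑ
J2: z=[-0.7986, -0.6018, 0.0000] o=[0.3912, -0.5191, 0.0000] → [-0.5007, 0.6644, 1.0945, -0.7986, -0.6018, 0.0000]
J3: z=[-0.0629, 0.0835, 0.9945] o=[0.2353, -0.9105, 0.0230] → [0.4853, 0.9437, -0.0485, -0.0629, 0.0835, 0.9945]
J4: z=[-0.6567, -0.7538, 0.0217] o=[0.6968, -1.3053, 0.2764] → [-0.4182, 0.3743, 0.3454, -0.6567, -0.7538, 0.0217]
J5: z=[0.7503, -0.6502, 0.1196] o=[0.6603, -1.2597, 0.7528] → [-0.0430, -0.0028, 0.2542, 0.7503, -0.6502, 0.1196]
J6: z=[0.1667, 0.0110, -0.9860] o=[0.7294, -1.5167, 0.7616] → [0.1843, -0.4097, 0.0266, 0.1667, 0.0110, -0.9860]
q̇ = J⁺·V = [-0.5990, -0.7870, 0.7300, -0.9970, -0.6760, 0.4300]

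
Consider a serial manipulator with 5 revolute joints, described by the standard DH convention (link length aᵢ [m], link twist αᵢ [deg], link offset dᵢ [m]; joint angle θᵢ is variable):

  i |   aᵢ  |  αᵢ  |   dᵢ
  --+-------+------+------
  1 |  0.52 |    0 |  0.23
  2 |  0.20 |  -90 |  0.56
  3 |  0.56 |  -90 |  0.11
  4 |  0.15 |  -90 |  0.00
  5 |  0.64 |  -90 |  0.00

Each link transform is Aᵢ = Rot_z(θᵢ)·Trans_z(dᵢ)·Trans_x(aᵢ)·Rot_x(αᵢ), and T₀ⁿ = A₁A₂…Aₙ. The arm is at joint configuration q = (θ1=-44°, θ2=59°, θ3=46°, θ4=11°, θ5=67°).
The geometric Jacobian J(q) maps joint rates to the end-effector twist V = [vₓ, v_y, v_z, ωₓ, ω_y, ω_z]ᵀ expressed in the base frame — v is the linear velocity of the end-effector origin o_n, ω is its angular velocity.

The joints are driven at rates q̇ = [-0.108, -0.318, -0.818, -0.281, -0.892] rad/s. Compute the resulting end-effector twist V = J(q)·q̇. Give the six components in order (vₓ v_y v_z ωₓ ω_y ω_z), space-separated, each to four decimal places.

0.5376 -0.4424 0.3466 0.2945 0.1386 -0.3532

o_n = [1.6071, 0.0040, 0.5139]
J₁: ẑ×o_n = [-0.0040, 1.6071, 0.0000], ω = ẑ
J2: z=[0.0000, 0.0000, 1.0000] o=[0.3741, -0.3612, 0.2300] → [-0.3653, 1.2331, 0.0000, 0.0000, 0.0000, 1.0000]
J3: z=[-0.2588, 0.9659, 0.0000] o=[0.5672, -0.3095, 0.7900] → [-0.2667, -0.0715, -1.0856, -0.2588, 0.9659, 0.0000]
J4: z=[-0.6948, -0.1862, -0.6947] o=[0.9145, -0.1025, 0.3872] → [0.0504, -0.3931, 0.0549, -0.6948, -0.1862, -0.6947]
J5: z=[0.1260, -0.9825, 0.1373] o=[1.0207, -0.1037, 0.2813] → [-0.2434, 0.0512, 0.5897, 0.1260, -0.9825, 0.1373]
V = J·q̇ = [0.5376, -0.4424, 0.3466, 0.2945, 0.1386, -0.3532]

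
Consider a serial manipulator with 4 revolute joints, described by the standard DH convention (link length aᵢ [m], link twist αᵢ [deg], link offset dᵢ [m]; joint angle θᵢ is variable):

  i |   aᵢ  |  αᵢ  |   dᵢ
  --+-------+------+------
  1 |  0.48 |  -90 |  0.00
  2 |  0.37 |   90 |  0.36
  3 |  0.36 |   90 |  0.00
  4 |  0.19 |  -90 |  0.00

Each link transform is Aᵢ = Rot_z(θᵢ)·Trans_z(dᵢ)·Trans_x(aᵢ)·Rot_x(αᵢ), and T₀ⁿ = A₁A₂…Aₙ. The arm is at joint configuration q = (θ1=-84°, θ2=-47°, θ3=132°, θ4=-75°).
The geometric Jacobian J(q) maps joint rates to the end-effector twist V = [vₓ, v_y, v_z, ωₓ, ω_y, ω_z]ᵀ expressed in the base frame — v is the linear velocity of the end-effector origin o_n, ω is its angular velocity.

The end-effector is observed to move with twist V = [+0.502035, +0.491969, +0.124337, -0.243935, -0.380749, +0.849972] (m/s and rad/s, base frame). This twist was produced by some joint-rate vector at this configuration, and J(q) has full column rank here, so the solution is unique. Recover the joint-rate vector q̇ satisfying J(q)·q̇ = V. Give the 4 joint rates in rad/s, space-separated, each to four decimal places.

0.6560 -0.6270 -0.1260 0.5150

o_n = [0.7315, -0.6067, -0.0548]
J₁: ẑ×o_n = [0.6067, 0.7315, -0.0000], ω = ẑ
J2: z=[0.9945, 0.1045, 0.0000] o=[0.0502, -0.4774, 0.0000] → [-0.0057, 0.0545, -0.1998, 0.9945, 0.1045, 0.0000]
J3: z=[-0.0764, 0.7273, 0.6820] o=[0.4346, -0.6907, 0.2706] → [-0.2940, 0.1776, -0.2224, -0.0764, 0.7273, 0.6820]
J4: z=[0.7184, -0.4341, 0.5435] o=[0.6835, -0.4993, 0.0944] → [0.1231, 0.1333, -0.0563, 0.7184, -0.4341, 0.5435]
q̇ = J⁺·V = [0.6560, -0.6270, -0.1260, 0.5150]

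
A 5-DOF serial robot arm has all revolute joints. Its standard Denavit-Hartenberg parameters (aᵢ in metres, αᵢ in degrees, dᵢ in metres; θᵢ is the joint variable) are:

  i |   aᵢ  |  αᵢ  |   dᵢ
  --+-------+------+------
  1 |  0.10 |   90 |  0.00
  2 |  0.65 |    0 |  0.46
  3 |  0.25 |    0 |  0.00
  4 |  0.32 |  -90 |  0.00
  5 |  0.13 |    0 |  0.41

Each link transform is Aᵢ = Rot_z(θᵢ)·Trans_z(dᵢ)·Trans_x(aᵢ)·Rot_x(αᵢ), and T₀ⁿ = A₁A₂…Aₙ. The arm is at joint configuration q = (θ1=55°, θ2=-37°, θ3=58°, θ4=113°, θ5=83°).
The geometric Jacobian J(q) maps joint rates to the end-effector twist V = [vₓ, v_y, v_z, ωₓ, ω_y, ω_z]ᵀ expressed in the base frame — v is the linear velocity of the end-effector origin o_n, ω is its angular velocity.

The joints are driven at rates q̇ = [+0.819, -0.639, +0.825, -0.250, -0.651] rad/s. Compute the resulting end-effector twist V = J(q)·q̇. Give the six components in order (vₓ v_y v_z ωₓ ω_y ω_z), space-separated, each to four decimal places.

-0.2416 0.1000 -0.1941 0.2162 0.4203 1.2712

o_n = [0.4571, 0.0758, -0.3448]
J₁: ẑ×o_n = [-0.0758, 0.4571, 0.0000], ω = ẑ
J2: z=[0.8192, -0.5736, 0.0000] o=[0.0574, 0.0819, 0.0000] → [0.1978, 0.2825, 0.2243, 0.8192, -0.5736, 0.0000]
J3: z=[0.8192, -0.5736, 0.0000] o=[0.7319, 0.2433, -0.3912] → [-0.0266, -0.0380, -0.2948, 0.8192, -0.5736, 0.0000]
J4: z=[0.8192, -0.5736, 0.0000] o=[0.8658, 0.4345, -0.3016] → [0.0248, 0.0354, -0.5282, 0.8192, -0.5736, 0.0000]
J5: z=[-0.4126, -0.5892, -0.6947] o=[0.7383, 0.2524, -0.0714] → [0.0384, 0.0825, -0.0928, -0.4126, -0.5892, -0.6947]
V = J·q̇ = [-0.2416, 0.1000, -0.1941, 0.2162, 0.4203, 1.2712]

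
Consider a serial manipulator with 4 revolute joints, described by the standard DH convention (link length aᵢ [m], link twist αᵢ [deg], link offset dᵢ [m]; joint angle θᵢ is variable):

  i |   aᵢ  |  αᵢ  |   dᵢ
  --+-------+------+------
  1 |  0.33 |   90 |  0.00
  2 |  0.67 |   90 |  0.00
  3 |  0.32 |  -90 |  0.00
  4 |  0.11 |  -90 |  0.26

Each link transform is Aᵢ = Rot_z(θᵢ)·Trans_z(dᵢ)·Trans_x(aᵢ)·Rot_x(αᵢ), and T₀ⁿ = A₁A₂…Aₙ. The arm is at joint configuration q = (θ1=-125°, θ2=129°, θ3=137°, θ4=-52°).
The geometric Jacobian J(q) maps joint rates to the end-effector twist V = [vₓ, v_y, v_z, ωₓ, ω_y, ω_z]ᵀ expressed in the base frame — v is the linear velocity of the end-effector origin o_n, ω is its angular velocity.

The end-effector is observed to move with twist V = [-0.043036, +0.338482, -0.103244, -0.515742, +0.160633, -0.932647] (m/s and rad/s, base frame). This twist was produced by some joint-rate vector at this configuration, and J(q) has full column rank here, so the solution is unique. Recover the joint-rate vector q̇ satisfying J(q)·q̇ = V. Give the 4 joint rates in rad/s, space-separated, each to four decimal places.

o_n = [-0.2133, -0.1751, 0.2171]
J₁: ẑ×o_n = [0.1751, -0.2133, 0.0000], ω = ẑ
J2: z=[-0.8192, 0.5736, 0.0000] o=[-0.1893, -0.2703, 0.0000] → [0.1245, 0.1778, -0.0642, -0.8192, 0.5736, 0.0000]
J3: z=[-0.4458, -0.6366, 0.6293] o=[0.0526, 0.0751, 0.5207] → [0.3507, -0.3026, -0.0577, -0.4458, -0.6366, 0.6293]
J4: z=[0.3529, -0.7711, -0.5300] o=[-0.2107, 0.0796, 0.3388] → [-0.0411, 0.0443, -0.0919, 0.3529, -0.7711, -0.5300]
q̇ = J⁺·V = [-0.5900, 0.9110, -0.0880, 0.5420]

-0.5900 0.9110 -0.0880 0.5420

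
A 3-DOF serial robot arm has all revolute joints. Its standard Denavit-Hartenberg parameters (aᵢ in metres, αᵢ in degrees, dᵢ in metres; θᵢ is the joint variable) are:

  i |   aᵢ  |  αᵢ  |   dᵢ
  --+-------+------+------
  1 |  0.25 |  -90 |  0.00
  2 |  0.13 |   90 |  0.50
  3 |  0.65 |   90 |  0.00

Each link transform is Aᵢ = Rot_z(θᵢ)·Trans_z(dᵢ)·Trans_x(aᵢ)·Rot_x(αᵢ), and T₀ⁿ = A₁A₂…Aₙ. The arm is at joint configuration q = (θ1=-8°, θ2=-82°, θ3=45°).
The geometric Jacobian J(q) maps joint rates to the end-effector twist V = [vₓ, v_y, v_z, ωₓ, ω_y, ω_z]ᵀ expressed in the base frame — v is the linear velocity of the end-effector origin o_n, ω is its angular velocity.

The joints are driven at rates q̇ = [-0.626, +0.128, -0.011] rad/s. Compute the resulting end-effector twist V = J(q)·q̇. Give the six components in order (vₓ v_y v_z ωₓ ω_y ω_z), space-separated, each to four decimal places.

o_n = [0.4624, 0.9041, 0.5839]
J₁: ẑ×o_n = [-0.9041, 0.4624, 0.0000], ω = ẑ
J2: z=[0.1392, 0.9903, 0.0000] o=[0.2476, -0.0348, 0.0000] → [0.5782, -0.0813, -0.0821, 0.1392, 0.9903, 0.0000]
J3: z=[-0.9806, 0.1378, 0.1392] o=[0.3351, 0.4578, 0.1287] → [0.0006, 0.4640, -0.4551, -0.9806, 0.1378, 0.1392]
V = J·q̇ = [0.6399, -0.3050, -0.0055, 0.0286, 0.1252, -0.6275]

0.6399 -0.3050 -0.0055 0.0286 0.1252 -0.6275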